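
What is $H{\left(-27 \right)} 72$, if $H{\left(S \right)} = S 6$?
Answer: $-11664$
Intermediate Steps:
$H{\left(S \right)} = 6 S$
$H{\left(-27 \right)} 72 = 6 \left(-27\right) 72 = \left(-162\right) 72 = -11664$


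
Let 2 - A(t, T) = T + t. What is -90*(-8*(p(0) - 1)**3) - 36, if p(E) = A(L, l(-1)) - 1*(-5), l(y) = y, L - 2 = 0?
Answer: 89964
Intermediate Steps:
L = 2 (L = 2 + 0 = 2)
A(t, T) = 2 - T - t (A(t, T) = 2 - (T + t) = 2 + (-T - t) = 2 - T - t)
p(E) = 6 (p(E) = (2 - 1*(-1) - 1*2) - 1*(-5) = (2 + 1 - 2) + 5 = 1 + 5 = 6)
-90*(-8*(p(0) - 1)**3) - 36 = -90*(-8*(6 - 1)**3) - 36 = -90*(-2*5)**3 - 36 = -90*(-10)**3 - 36 = -90*(-1000) - 36 = 90000 - 36 = 89964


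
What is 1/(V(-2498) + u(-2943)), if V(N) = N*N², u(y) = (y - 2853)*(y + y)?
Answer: -1/15553414736 ≈ -6.4295e-11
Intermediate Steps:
u(y) = 2*y*(-2853 + y) (u(y) = (-2853 + y)*(2*y) = 2*y*(-2853 + y))
V(N) = N³
1/(V(-2498) + u(-2943)) = 1/((-2498)³ + 2*(-2943)*(-2853 - 2943)) = 1/(-15587529992 + 2*(-2943)*(-5796)) = 1/(-15587529992 + 34115256) = 1/(-15553414736) = -1/15553414736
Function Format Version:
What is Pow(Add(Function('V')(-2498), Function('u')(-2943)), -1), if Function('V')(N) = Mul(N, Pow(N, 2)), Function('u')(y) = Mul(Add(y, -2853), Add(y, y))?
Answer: Rational(-1, 15553414736) ≈ -6.4295e-11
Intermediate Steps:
Function('u')(y) = Mul(2, y, Add(-2853, y)) (Function('u')(y) = Mul(Add(-2853, y), Mul(2, y)) = Mul(2, y, Add(-2853, y)))
Function('V')(N) = Pow(N, 3)
Pow(Add(Function('V')(-2498), Function('u')(-2943)), -1) = Pow(Add(Pow(-2498, 3), Mul(2, -2943, Add(-2853, -2943))), -1) = Pow(Add(-15587529992, Mul(2, -2943, -5796)), -1) = Pow(Add(-15587529992, 34115256), -1) = Pow(-15553414736, -1) = Rational(-1, 15553414736)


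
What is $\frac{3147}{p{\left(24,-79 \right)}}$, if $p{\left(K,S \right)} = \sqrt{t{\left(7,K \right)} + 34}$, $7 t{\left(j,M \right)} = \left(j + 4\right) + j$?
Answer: $\frac{3147 \sqrt{7}}{16} \approx 520.39$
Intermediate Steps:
$t{\left(j,M \right)} = \frac{4}{7} + \frac{2 j}{7}$ ($t{\left(j,M \right)} = \frac{\left(j + 4\right) + j}{7} = \frac{\left(4 + j\right) + j}{7} = \frac{4 + 2 j}{7} = \frac{4}{7} + \frac{2 j}{7}$)
$p{\left(K,S \right)} = \frac{16 \sqrt{7}}{7}$ ($p{\left(K,S \right)} = \sqrt{\left(\frac{4}{7} + \frac{2}{7} \cdot 7\right) + 34} = \sqrt{\left(\frac{4}{7} + 2\right) + 34} = \sqrt{\frac{18}{7} + 34} = \sqrt{\frac{256}{7}} = \frac{16 \sqrt{7}}{7}$)
$\frac{3147}{p{\left(24,-79 \right)}} = \frac{3147}{\frac{16}{7} \sqrt{7}} = 3147 \frac{\sqrt{7}}{16} = \frac{3147 \sqrt{7}}{16}$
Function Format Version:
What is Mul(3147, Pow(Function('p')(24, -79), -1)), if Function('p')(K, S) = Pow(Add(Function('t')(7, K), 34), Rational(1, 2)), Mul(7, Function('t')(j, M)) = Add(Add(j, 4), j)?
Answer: Mul(Rational(3147, 16), Pow(7, Rational(1, 2))) ≈ 520.39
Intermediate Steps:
Function('t')(j, M) = Add(Rational(4, 7), Mul(Rational(2, 7), j)) (Function('t')(j, M) = Mul(Rational(1, 7), Add(Add(j, 4), j)) = Mul(Rational(1, 7), Add(Add(4, j), j)) = Mul(Rational(1, 7), Add(4, Mul(2, j))) = Add(Rational(4, 7), Mul(Rational(2, 7), j)))
Function('p')(K, S) = Mul(Rational(16, 7), Pow(7, Rational(1, 2))) (Function('p')(K, S) = Pow(Add(Add(Rational(4, 7), Mul(Rational(2, 7), 7)), 34), Rational(1, 2)) = Pow(Add(Add(Rational(4, 7), 2), 34), Rational(1, 2)) = Pow(Add(Rational(18, 7), 34), Rational(1, 2)) = Pow(Rational(256, 7), Rational(1, 2)) = Mul(Rational(16, 7), Pow(7, Rational(1, 2))))
Mul(3147, Pow(Function('p')(24, -79), -1)) = Mul(3147, Pow(Mul(Rational(16, 7), Pow(7, Rational(1, 2))), -1)) = Mul(3147, Mul(Rational(1, 16), Pow(7, Rational(1, 2)))) = Mul(Rational(3147, 16), Pow(7, Rational(1, 2)))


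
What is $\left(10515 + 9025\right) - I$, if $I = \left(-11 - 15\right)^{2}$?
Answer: $18864$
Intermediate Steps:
$I = 676$ ($I = \left(-26\right)^{2} = 676$)
$\left(10515 + 9025\right) - I = \left(10515 + 9025\right) - 676 = 19540 - 676 = 18864$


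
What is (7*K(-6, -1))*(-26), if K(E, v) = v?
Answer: 182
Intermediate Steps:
(7*K(-6, -1))*(-26) = (7*(-1))*(-26) = -7*(-26) = 182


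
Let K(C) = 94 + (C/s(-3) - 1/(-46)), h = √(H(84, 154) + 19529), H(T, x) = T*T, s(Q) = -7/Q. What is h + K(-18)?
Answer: 27791/322 + √26585 ≈ 249.36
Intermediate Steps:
H(T, x) = T²
h = √26585 (h = √(84² + 19529) = √(7056 + 19529) = √26585 ≈ 163.05)
K(C) = 4325/46 + 3*C/7 (K(C) = 94 + (C/((-7/(-3))) - 1/(-46)) = 94 + (C/((-7*(-⅓))) - 1*(-1/46)) = 94 + (C/(7/3) + 1/46) = 94 + (C*(3/7) + 1/46) = 94 + (3*C/7 + 1/46) = 94 + (1/46 + 3*C/7) = 4325/46 + 3*C/7)
h + K(-18) = √26585 + (4325/46 + (3/7)*(-18)) = √26585 + (4325/46 - 54/7) = √26585 + 27791/322 = 27791/322 + √26585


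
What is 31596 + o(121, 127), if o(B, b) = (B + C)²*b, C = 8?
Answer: 2145003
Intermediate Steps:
o(B, b) = b*(8 + B)² (o(B, b) = (B + 8)²*b = (8 + B)²*b = b*(8 + B)²)
31596 + o(121, 127) = 31596 + 127*(8 + 121)² = 31596 + 127*129² = 31596 + 127*16641 = 31596 + 2113407 = 2145003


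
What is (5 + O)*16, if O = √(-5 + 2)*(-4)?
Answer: 80 - 64*I*√3 ≈ 80.0 - 110.85*I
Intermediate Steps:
O = -4*I*√3 (O = √(-3)*(-4) = (I*√3)*(-4) = -4*I*√3 ≈ -6.9282*I)
(5 + O)*16 = (5 - 4*I*√3)*16 = 80 - 64*I*√3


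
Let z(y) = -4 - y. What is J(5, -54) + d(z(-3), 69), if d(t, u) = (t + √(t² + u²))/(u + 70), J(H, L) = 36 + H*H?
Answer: 8478/139 + √4762/139 ≈ 61.489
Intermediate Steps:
J(H, L) = 36 + H²
d(t, u) = (t + √(t² + u²))/(70 + u)
J(5, -54) + d(z(-3), 69) = (36 + 5²) + ((-4 - 1*(-3)) + √((-4 - 1*(-3))² + 69²))/(70 + 69) = (36 + 25) + ((-4 + 3) + √((-4 + 3)² + 4761))/139 = 61 + (-1 + √((-1)² + 4761))/139 = 61 + (-1 + √(1 + 4761))/139 = 61 + (-1 + √4762)/139 = 61 + (-1/139 + √4762/139) = 8478/139 + √4762/139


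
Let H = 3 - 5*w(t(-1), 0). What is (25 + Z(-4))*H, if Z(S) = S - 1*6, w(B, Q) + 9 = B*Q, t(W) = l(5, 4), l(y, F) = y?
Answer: 720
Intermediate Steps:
t(W) = 5
w(B, Q) = -9 + B*Q
H = 48 (H = 3 - 5*(-9 + 5*0) = 3 - 5*(-9 + 0) = 3 - 5*(-9) = 3 + 45 = 48)
Z(S) = -6 + S (Z(S) = S - 6 = -6 + S)
(25 + Z(-4))*H = (25 + (-6 - 4))*48 = (25 - 10)*48 = 15*48 = 720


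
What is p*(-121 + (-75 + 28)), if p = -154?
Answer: 25872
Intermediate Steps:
p*(-121 + (-75 + 28)) = -154*(-121 + (-75 + 28)) = -154*(-121 - 47) = -154*(-168) = 25872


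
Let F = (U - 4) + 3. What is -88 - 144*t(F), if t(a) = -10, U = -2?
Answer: 1352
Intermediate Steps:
F = -3 (F = (-2 - 4) + 3 = -6 + 3 = -3)
-88 - 144*t(F) = -88 - 144*(-10) = -88 + 1440 = 1352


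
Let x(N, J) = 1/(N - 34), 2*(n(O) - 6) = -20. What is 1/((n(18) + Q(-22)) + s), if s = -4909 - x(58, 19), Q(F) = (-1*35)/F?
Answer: -264/1296623 ≈ -0.00020361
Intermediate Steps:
n(O) = -4 (n(O) = 6 + (½)*(-20) = 6 - 10 = -4)
x(N, J) = 1/(-34 + N)
Q(F) = -35/F
s = -117817/24 (s = -4909 - 1/(-34 + 58) = -4909 - 1/24 = -117817/24 ≈ -4909.0)
1/((n(18) + Q(-22)) + s) = 1/((-4 - 35/(-22)) - 117817/24) = 1/((-4 - 35*(-1/22)) - 117817/24) = 1/((-4 + 35/22) - 117817/24) = 1/(-53/22 - 117817/24) = 1/(-1296623/264) = -264/1296623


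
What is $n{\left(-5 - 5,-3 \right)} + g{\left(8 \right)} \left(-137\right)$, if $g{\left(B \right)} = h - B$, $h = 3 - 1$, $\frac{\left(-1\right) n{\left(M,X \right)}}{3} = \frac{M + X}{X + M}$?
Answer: $819$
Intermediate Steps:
$n{\left(M,X \right)} = -3$ ($n{\left(M,X \right)} = - 3 \frac{M + X}{X + M} = - 3 \frac{M + X}{M + X} = \left(-3\right) 1 = -3$)
$h = 2$
$g{\left(B \right)} = 2 - B$
$n{\left(-5 - 5,-3 \right)} + g{\left(8 \right)} \left(-137\right) = -3 + \left(2 - 8\right) \left(-137\right) = -3 - -822 = -3 + 822 = 819$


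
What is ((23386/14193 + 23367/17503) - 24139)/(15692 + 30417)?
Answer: -856553044856/1636343060373 ≈ -0.52346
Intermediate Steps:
((23386/14193 + 23367/17503) - 24139)/(15692 + 30417) = ((23386*(1/14193) + 23367*(1/17503)) - 24139)/46109 = ((23386/14193 + 23367/17503) - 24139)*(1/46109) = (740972989/248420079 - 24139)*(1/46109) = -5995871313992/248420079*1/46109 = -856553044856/1636343060373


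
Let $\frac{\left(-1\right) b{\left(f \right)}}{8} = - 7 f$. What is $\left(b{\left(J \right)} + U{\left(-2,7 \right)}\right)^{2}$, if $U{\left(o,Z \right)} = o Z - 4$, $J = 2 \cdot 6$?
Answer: $427716$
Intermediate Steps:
$J = 12$
$b{\left(f \right)} = 56 f$ ($b{\left(f \right)} = - 8 \left(- 7 f\right) = 56 f$)
$U{\left(o,Z \right)} = -4 + Z o$ ($U{\left(o,Z \right)} = Z o - 4 = -4 + Z o$)
$\left(b{\left(J \right)} + U{\left(-2,7 \right)}\right)^{2} = \left(56 \cdot 12 + \left(-4 + 7 \left(-2\right)\right)\right)^{2} = \left(672 - 18\right)^{2} = 654^{2} = 427716$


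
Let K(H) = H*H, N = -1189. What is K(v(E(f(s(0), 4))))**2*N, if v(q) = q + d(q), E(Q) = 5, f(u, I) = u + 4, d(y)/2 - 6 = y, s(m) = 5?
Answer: -631883349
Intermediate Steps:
d(y) = 12 + 2*y
f(u, I) = 4 + u
v(q) = 12 + 3*q (v(q) = q + (12 + 2*q) = 12 + 3*q)
K(H) = H**2
K(v(E(f(s(0), 4))))**2*N = ((12 + 3*5)**2)**2*(-1189) = ((12 + 15)**2)**2*(-1189) = (27**2)**2*(-1189) = 729**2*(-1189) = 531441*(-1189) = -631883349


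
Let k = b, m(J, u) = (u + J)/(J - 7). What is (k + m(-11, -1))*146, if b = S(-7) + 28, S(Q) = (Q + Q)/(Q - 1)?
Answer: 26645/6 ≈ 4440.8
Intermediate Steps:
S(Q) = 2*Q/(-1 + Q) (S(Q) = (2*Q)/(-1 + Q) = 2*Q/(-1 + Q))
m(J, u) = (J + u)/(-7 + J)
b = 119/4 (b = 2*(-7)/(-1 - 7) + 28 = 2*(-7)/(-8) + 28 = 2*(-7)*(-1/8) + 28 = 7/4 + 28 = 119/4 ≈ 29.750)
k = 119/4 ≈ 29.750
(k + m(-11, -1))*146 = (119/4 + (-11 - 1)/(-7 - 11))*146 = (119/4 - 12/(-18))*146 = (119/4 - 1/18*(-12))*146 = (119/4 + 2/3)*146 = (365/12)*146 = 26645/6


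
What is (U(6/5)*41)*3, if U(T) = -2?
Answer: -246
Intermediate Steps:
(U(6/5)*41)*3 = -2*41*3 = -82*3 = -246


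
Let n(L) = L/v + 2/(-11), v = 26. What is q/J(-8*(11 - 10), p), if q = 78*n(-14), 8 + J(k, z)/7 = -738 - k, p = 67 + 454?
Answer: 103/9471 ≈ 0.010875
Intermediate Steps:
n(L) = -2/11 + L/26 (n(L) = L/26 + 2/(-11) = L*(1/26) + 2*(-1/11) = L/26 - 2/11 = -2/11 + L/26)
p = 521
J(k, z) = -5222 - 7*k (J(k, z) = -56 + 7*(-738 - k) = -56 + (-5166 - 7*k) = -5222 - 7*k)
q = -618/11 (q = 78*(-2/11 + (1/26)*(-14)) = 78*(-2/11 - 7/13) = 78*(-103/143) = -618/11 ≈ -56.182)
q/J(-8*(11 - 10), p) = -618/(11*(-5222 - (-56)*(11 - 10))) = -618/(11*(-5222 - (-56))) = -618/(11*(-5222 - 7*(-8))) = -618/(11*(-5222 + 56)) = -618/11/(-5166) = -618/11*(-1/5166) = 103/9471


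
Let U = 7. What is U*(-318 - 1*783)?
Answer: -7707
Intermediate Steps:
U*(-318 - 1*783) = 7*(-318 - 1*783) = 7*(-318 - 783) = 7*(-1101) = -7707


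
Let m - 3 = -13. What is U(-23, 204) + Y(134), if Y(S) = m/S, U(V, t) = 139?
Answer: 9308/67 ≈ 138.93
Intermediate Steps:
m = -10 (m = 3 - 13 = -10)
Y(S) = -10/S
U(-23, 204) + Y(134) = 139 - 10/134 = 139 - 10*1/134 = 139 - 5/67 = 9308/67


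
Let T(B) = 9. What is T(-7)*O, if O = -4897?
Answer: -44073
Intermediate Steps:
T(-7)*O = 9*(-4897) = -44073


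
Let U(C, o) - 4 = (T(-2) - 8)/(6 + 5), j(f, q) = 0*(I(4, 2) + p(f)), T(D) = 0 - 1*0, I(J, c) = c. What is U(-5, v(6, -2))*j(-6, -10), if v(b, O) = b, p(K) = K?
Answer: 0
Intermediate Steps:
T(D) = 0 (T(D) = 0 + 0 = 0)
j(f, q) = 0 (j(f, q) = 0*(2 + f) = 0)
U(C, o) = 36/11 (U(C, o) = 4 + (0 - 8)/(6 + 5) = 4 - 8/11 = 36/11)
U(-5, v(6, -2))*j(-6, -10) = (36/11)*0 = 0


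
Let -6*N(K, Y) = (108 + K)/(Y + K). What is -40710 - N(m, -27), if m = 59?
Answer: -7816153/192 ≈ -40709.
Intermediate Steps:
N(K, Y) = -(108 + K)/(6*(K + Y)) (N(K, Y) = -(108 + K)/(6*(Y + K)) = -(108 + K)/(6*(K + Y)))
-40710 - N(m, -27) = -40710 - (-18 - ⅙*59)/(59 - 27) = -40710 - (-18 - 59/6)/32 = -40710 - (-167)/(32*6) = -40710 - 1*(-167/192) = -40710 + 167/192 = -7816153/192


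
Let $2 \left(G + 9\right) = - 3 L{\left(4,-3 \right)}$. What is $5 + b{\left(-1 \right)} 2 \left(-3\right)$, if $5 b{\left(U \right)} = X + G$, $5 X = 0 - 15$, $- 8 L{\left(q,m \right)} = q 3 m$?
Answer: $\frac{55}{2} \approx 27.5$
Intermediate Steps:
$L{\left(q,m \right)} = - \frac{3 m q}{8}$ ($L{\left(q,m \right)} = - \frac{q 3 m}{8} = - \frac{3 q m}{8} = - \frac{3 m q}{8}$)
$X = -3$ ($X = \frac{0 - 15}{5} = \frac{1}{5} \left(-15\right) = -3$)
$G = - \frac{63}{4}$ ($G = -9 + \frac{\left(-3\right) \left(\left(- \frac{3}{8}\right) \left(-3\right) 4\right)}{2} = -9 + \frac{\left(-3\right) \frac{9}{2}}{2} = -9 + \frac{1}{2} \left(- \frac{27}{2}\right) = -9 - \frac{27}{4} = - \frac{63}{4} \approx -15.75$)
$b{\left(U \right)} = - \frac{15}{4}$ ($b{\left(U \right)} = \frac{-3 - \frac{63}{4}}{5} = \frac{1}{5} \left(- \frac{75}{4}\right) = - \frac{15}{4}$)
$5 + b{\left(-1 \right)} 2 \left(-3\right) = 5 - \frac{15 \cdot 2 \left(-3\right)}{4} = 5 - - \frac{45}{2} = 5 + \frac{45}{2} = \frac{55}{2}$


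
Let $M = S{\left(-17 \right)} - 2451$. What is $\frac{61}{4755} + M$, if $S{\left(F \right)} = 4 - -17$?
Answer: $- \frac{11554589}{4755} \approx -2430.0$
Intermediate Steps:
$S{\left(F \right)} = 21$ ($S{\left(F \right)} = 4 + 17 = 21$)
$M = -2430$ ($M = 21 - 2451 = -2430$)
$\frac{61}{4755} + M = \frac{61}{4755} - 2430 = - \frac{11554589}{4755}$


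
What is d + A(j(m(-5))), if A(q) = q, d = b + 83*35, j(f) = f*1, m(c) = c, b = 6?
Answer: 2906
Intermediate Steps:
j(f) = f
d = 2911 (d = 6 + 83*35 = 6 + 2905 = 2911)
d + A(j(m(-5))) = 2911 - 5 = 2906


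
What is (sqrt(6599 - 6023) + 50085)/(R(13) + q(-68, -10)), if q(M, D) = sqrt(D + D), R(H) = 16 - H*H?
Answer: -7666677/23429 - 100218*I*sqrt(5)/23429 ≈ -327.23 - 9.5648*I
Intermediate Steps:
R(H) = 16 - H**2
q(M, D) = sqrt(2)*sqrt(D) (q(M, D) = sqrt(2*D) = sqrt(2)*sqrt(D))
(sqrt(6599 - 6023) + 50085)/(R(13) + q(-68, -10)) = (sqrt(6599 - 6023) + 50085)/((16 - 1*13**2) + sqrt(2)*sqrt(-10)) = (sqrt(576) + 50085)/((16 - 1*169) + sqrt(2)*(I*sqrt(10))) = (24 + 50085)/((16 - 169) + 2*I*sqrt(5)) = 50109/(-153 + 2*I*sqrt(5))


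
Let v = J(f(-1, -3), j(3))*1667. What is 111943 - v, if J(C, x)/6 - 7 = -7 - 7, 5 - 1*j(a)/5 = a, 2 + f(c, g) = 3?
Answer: 181957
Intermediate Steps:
f(c, g) = 1 (f(c, g) = -2 + 3 = 1)
j(a) = 25 - 5*a
J(C, x) = -42 (J(C, x) = 42 + 6*(-7 - 7) = 42 + 6*(-14) = 42 - 84 = -42)
v = -70014 (v = -42*1667 = -70014)
111943 - v = 111943 - 1*(-70014) = 111943 + 70014 = 181957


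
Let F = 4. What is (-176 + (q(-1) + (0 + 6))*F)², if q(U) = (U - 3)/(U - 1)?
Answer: 20736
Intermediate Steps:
q(U) = (-3 + U)/(-1 + U)
(-176 + (q(-1) + (0 + 6))*F)² = (-176 + ((-3 - 1)/(-1 - 1) + (0 + 6))*4)² = (-176 + (-4/(-2) + 6)*4)² = (-176 + (-½*(-4) + 6)*4)² = (-176 + (2 + 6)*4)² = (-176 + 8*4)² = (-176 + 32)² = (-144)² = 20736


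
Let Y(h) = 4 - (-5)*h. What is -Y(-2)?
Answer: 6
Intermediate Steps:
Y(h) = 4 + 5*h
-Y(-2) = -(4 + 5*(-2)) = -(4 - 10) = -1*(-6) = 6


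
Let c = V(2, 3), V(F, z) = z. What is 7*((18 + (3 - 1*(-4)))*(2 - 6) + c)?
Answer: -679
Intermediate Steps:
c = 3
7*((18 + (3 - 1*(-4)))*(2 - 6) + c) = 7*((18 + (3 - 1*(-4)))*(2 - 6) + 3) = 7*((18 + (3 + 4))*(-4) + 3) = 7*((18 + 7)*(-4) + 3) = 7*(25*(-4) + 3) = 7*(-100 + 3) = 7*(-97) = -679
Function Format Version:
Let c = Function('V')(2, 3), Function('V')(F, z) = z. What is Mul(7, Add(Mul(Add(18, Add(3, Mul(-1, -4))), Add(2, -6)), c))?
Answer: -679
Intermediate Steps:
c = 3
Mul(7, Add(Mul(Add(18, Add(3, Mul(-1, -4))), Add(2, -6)), c)) = Mul(7, Add(Mul(Add(18, Add(3, Mul(-1, -4))), Add(2, -6)), 3)) = Mul(7, Add(Mul(Add(18, Add(3, 4)), -4), 3)) = Mul(7, Add(Mul(Add(18, 7), -4), 3)) = Mul(7, Add(Mul(25, -4), 3)) = Mul(7, Add(-100, 3)) = Mul(7, -97) = -679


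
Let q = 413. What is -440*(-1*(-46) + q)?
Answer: -201960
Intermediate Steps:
-440*(-1*(-46) + q) = -440*(-1*(-46) + 413) = -440*(46 + 413) = -440*459 = -201960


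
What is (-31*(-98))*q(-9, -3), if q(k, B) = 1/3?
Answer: 3038/3 ≈ 1012.7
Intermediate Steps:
q(k, B) = ⅓
(-31*(-98))*q(-9, -3) = -31*(-98)*(⅓) = 3038*(⅓) = 3038/3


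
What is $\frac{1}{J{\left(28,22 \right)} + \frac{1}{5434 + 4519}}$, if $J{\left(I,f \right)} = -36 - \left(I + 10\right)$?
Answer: $- \frac{9953}{736521} \approx -0.013514$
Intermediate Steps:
$J{\left(I,f \right)} = -46 - I$ ($J{\left(I,f \right)} = -36 - \left(10 + I\right) = -46 - I$)
$\frac{1}{J{\left(28,22 \right)} + \frac{1}{5434 + 4519}} = \frac{1}{\left(-46 - 28\right) + \frac{1}{5434 + 4519}} = \frac{1}{\left(-46 - 28\right) + \frac{1}{9953}} = \frac{1}{-74 + \frac{1}{9953}} = \frac{1}{- \frac{736521}{9953}} = - \frac{9953}{736521}$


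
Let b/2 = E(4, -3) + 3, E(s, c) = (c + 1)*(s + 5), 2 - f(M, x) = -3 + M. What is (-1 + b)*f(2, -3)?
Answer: -93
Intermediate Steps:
f(M, x) = 5 - M (f(M, x) = 2 - (-3 + M) = 2 + (3 - M) = 5 - M)
E(s, c) = (1 + c)*(5 + s)
b = -30 (b = 2*((5 + 4 + 5*(-3) - 3*4) + 3) = 2*((5 + 4 - 15 - 12) + 3) = 2*(-18 + 3) = 2*(-15) = -30)
(-1 + b)*f(2, -3) = (-1 - 30)*(5 - 1*2) = -31*(5 - 2) = -31*3 = -93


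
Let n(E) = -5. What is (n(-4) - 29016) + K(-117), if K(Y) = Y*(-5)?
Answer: -28436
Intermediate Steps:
K(Y) = -5*Y
(n(-4) - 29016) + K(-117) = (-5 - 29016) - 5*(-117) = -29021 + 585 = -28436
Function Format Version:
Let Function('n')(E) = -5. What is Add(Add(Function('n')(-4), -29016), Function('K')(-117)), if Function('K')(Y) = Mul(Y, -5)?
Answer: -28436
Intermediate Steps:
Function('K')(Y) = Mul(-5, Y)
Add(Add(Function('n')(-4), -29016), Function('K')(-117)) = Add(Add(-5, -29016), Mul(-5, -117)) = Add(-29021, 585) = -28436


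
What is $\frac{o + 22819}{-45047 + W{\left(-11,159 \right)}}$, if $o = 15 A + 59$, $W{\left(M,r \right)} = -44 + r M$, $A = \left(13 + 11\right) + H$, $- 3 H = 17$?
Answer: $- \frac{23153}{46840} \approx -0.4943$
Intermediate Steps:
$H = - \frac{17}{3}$ ($H = \left(- \frac{1}{3}\right) 17 = - \frac{17}{3} \approx -5.6667$)
$A = \frac{55}{3}$ ($A = \left(13 + 11\right) - \frac{17}{3} = 24 - \frac{17}{3} = \frac{55}{3} \approx 18.333$)
$W{\left(M,r \right)} = -44 + M r$
$o = 334$ ($o = 15 \cdot \frac{55}{3} + 59 = 275 + 59 = 334$)
$\frac{o + 22819}{-45047 + W{\left(-11,159 \right)}} = \frac{334 + 22819}{-45047 - 1793} = \frac{23153}{-45047 - 1793} = \frac{23153}{-46840} = 23153 \left(- \frac{1}{46840}\right) = - \frac{23153}{46840}$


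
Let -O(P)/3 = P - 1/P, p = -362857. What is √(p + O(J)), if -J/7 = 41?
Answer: I*√29817249385/287 ≈ 601.66*I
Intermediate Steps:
J = -287 (J = -7*41 = -287)
O(P) = -3*P + 3/P (O(P) = -3*(P - 1/P) = -3*P + 3/P)
√(p + O(J)) = √(-362857 + (-3*(-287) + 3/(-287))) = √(-362857 + (861 + 3*(-1/287))) = √(-362857 + (861 - 3/287)) = √(-362857 + 247104/287) = √(-103892855/287) = I*√29817249385/287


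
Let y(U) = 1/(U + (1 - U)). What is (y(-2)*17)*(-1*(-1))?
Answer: 17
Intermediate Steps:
y(U) = 1 (y(U) = 1/1 = 1)
(y(-2)*17)*(-1*(-1)) = (1*17)*(-1*(-1)) = 17*1 = 17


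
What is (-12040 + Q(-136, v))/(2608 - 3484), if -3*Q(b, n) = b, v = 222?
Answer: 8996/657 ≈ 13.693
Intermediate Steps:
Q(b, n) = -b/3
(-12040 + Q(-136, v))/(2608 - 3484) = (-12040 - 1/3*(-136))/(2608 - 3484) = (-12040 + 136/3)/(-876) = -35984/3*(-1/876) = 8996/657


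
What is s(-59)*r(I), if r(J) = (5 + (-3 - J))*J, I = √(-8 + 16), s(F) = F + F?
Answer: 944 - 472*√2 ≈ 276.49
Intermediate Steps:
s(F) = 2*F
I = 2*√2 (I = √8 = 2*√2 ≈ 2.8284)
r(J) = J*(2 - J) (r(J) = (2 - J)*J = J*(2 - J))
s(-59)*r(I) = (2*(-59))*((2*√2)*(2 - 2*√2)) = -118*2*√2*(2 - 2*√2) = -236*√2*(2 - 2*√2)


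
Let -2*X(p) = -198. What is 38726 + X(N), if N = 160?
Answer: 38825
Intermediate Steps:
X(p) = 99 (X(p) = -1/2*(-198) = 99)
38726 + X(N) = 38726 + 99 = 38825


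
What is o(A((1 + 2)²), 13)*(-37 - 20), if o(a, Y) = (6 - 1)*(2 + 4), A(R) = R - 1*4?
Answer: -1710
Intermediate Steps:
A(R) = -4 + R (A(R) = R - 4 = -4 + R)
o(a, Y) = 30 (o(a, Y) = 5*6 = 30)
o(A((1 + 2)²), 13)*(-37 - 20) = 30*(-37 - 20) = 30*(-57) = -1710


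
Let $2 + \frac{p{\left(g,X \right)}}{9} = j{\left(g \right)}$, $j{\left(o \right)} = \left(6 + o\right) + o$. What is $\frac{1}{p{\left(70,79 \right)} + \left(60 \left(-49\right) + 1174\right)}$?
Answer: $- \frac{1}{470} \approx -0.0021277$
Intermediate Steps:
$j{\left(o \right)} = 6 + 2 o$
$p{\left(g,X \right)} = 36 + 18 g$ ($p{\left(g,X \right)} = -18 + 9 \left(6 + 2 g\right) = -18 + \left(54 + 18 g\right) = 36 + 18 g$)
$\frac{1}{p{\left(70,79 \right)} + \left(60 \left(-49\right) + 1174\right)} = \frac{1}{\left(36 + 18 \cdot 70\right) + \left(60 \left(-49\right) + 1174\right)} = \frac{1}{\left(36 + 1260\right) + \left(-2940 + 1174\right)} = \frac{1}{1296 - 1766} = \frac{1}{-470} = - \frac{1}{470}$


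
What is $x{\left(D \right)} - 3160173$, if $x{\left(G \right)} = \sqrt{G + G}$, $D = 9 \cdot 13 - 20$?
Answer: $-3160173 + \sqrt{194} \approx -3.1602 \cdot 10^{6}$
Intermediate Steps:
$D = 97$ ($D = 117 - 20 = 97$)
$x{\left(G \right)} = \sqrt{2} \sqrt{G}$ ($x{\left(G \right)} = \sqrt{2 G} = \sqrt{2} \sqrt{G}$)
$x{\left(D \right)} - 3160173 = \sqrt{2} \sqrt{97} - 3160173 = \sqrt{194} - 3160173 = -3160173 + \sqrt{194}$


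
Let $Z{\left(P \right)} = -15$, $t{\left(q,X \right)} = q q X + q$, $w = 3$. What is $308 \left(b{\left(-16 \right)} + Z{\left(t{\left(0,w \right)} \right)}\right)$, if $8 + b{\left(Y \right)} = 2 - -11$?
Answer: $-3080$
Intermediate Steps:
$t{\left(q,X \right)} = q + X q^{2}$ ($t{\left(q,X \right)} = q^{2} X + q = X q^{2} + q = q + X q^{2}$)
$b{\left(Y \right)} = 5$ ($b{\left(Y \right)} = -8 + \left(2 - -11\right) = -8 + \left(2 + 11\right) = -8 + 13 = 5$)
$308 \left(b{\left(-16 \right)} + Z{\left(t{\left(0,w \right)} \right)}\right) = 308 \left(5 - 15\right) = 308 \left(-10\right) = -3080$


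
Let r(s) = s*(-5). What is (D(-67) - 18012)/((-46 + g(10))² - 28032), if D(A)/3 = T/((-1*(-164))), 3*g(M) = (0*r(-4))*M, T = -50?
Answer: 1477059/2125112 ≈ 0.69505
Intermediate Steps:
r(s) = -5*s
g(M) = 0 (g(M) = ((0*(-5*(-4)))*M)/3 = ((0*20)*M)/3 = (0*M)/3 = (⅓)*0 = 0)
D(A) = -75/82 (D(A) = 3*(-50/((-1*(-164)))) = 3*(-50/164) = 3*(-50*1/164) = 3*(-25/82) = -75/82)
(D(-67) - 18012)/((-46 + g(10))² - 28032) = (-75/82 - 18012)/((-46 + 0)² - 28032) = -1477059/(82*((-46)² - 28032)) = -1477059/(82*(2116 - 28032)) = -1477059/82/(-25916) = -1477059/82*(-1/25916) = 1477059/2125112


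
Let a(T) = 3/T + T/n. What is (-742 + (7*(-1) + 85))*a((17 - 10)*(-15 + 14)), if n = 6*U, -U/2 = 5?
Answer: 21746/105 ≈ 207.10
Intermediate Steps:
U = -10 (U = -2*5 = -10)
n = -60 (n = 6*(-10) = -60)
a(T) = 3/T - T/60 (a(T) = 3/T + T/(-60) = 3/T + T*(-1/60) = 3/T - T/60)
(-742 + (7*(-1) + 85))*a((17 - 10)*(-15 + 14)) = (-742 + (7*(-1) + 85))*(3/(((17 - 10)*(-15 + 14))) - (17 - 10)*(-15 + 14)/60) = (-742 + (-7 + 85))*(3/((7*(-1))) - 7*(-1)/60) = (-742 + 78)*(3/(-7) - 1/60*(-7)) = -664*(3*(-1/7) + 7/60) = -664*(-3/7 + 7/60) = -664*(-131/420) = 21746/105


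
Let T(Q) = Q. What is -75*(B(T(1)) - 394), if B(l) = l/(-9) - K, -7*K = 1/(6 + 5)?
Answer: 6827750/231 ≈ 29557.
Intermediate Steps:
K = -1/77 (K = -1/(7*(6 + 5)) = -⅐/11 = -⅐*1/11 = -1/77 ≈ -0.012987)
B(l) = 1/77 - l/9 (B(l) = l/(-9) - 1*(-1/77) = l*(-⅑) + 1/77 = -l/9 + 1/77 = 1/77 - l/9)
-75*(B(T(1)) - 394) = -75*((1/77 - ⅑*1) - 394) = -75*((1/77 - ⅑) - 394) = -75*(-68/693 - 394) = -75*(-273110/693) = 6827750/231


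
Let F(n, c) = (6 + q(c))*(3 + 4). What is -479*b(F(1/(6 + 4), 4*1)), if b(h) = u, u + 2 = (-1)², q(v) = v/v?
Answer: 479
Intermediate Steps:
q(v) = 1
F(n, c) = 49 (F(n, c) = (6 + 1)*(3 + 4) = 7*7 = 49)
u = -1 (u = -2 + (-1)² = -2 + 1 = -1)
b(h) = -1
-479*b(F(1/(6 + 4), 4*1)) = -479*(-1) = 479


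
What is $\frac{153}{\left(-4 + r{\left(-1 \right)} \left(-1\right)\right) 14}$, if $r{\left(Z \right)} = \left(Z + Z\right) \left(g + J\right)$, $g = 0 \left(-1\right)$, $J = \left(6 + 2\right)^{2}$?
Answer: $\frac{153}{1736} \approx 0.088134$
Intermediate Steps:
$J = 64$ ($J = 8^{2} = 64$)
$g = 0$
$r{\left(Z \right)} = 128 Z$ ($r{\left(Z \right)} = \left(Z + Z\right) \left(0 + 64\right) = 2 Z 64 = 128 Z$)
$\frac{153}{\left(-4 + r{\left(-1 \right)} \left(-1\right)\right) 14} = \frac{153}{\left(-4 + 128 \left(-1\right) \left(-1\right)\right) 14} = \frac{153}{\left(-4 - -128\right) 14} = \frac{153}{\left(-4 + 128\right) 14} = \frac{153}{124 \cdot 14} = \frac{153}{1736}$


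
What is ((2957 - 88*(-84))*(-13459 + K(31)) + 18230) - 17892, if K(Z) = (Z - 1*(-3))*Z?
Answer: -128379007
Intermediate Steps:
K(Z) = Z*(3 + Z) (K(Z) = (Z + 3)*Z = (3 + Z)*Z = Z*(3 + Z))
((2957 - 88*(-84))*(-13459 + K(31)) + 18230) - 17892 = ((2957 - 88*(-84))*(-13459 + 31*(3 + 31)) + 18230) - 17892 = ((2957 + 7392)*(-13459 + 31*34) + 18230) - 17892 = (10349*(-13459 + 1054) + 18230) - 17892 = (10349*(-12405) + 18230) - 17892 = (-128379345 + 18230) - 17892 = -128361115 - 17892 = -128379007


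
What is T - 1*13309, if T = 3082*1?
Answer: -10227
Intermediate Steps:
T = 3082
T - 1*13309 = 3082 - 1*13309 = 3082 - 13309 = -10227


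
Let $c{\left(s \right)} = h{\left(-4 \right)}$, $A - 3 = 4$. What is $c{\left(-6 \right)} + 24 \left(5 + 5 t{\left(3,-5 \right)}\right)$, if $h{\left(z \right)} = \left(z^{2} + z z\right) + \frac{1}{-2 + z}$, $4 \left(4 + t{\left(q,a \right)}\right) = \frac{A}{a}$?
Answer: $- \frac{2221}{6} \approx -370.17$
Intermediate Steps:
$A = 7$ ($A = 3 + 4 = 7$)
$t{\left(q,a \right)} = -4 + \frac{7}{4 a}$ ($t{\left(q,a \right)} = -4 + \frac{7 \frac{1}{a}}{4} = -4 + \frac{7}{4 a}$)
$h{\left(z \right)} = \frac{1}{-2 + z} + 2 z^{2}$ ($h{\left(z \right)} = \left(z^{2} + z^{2}\right) + \frac{1}{-2 + z} = 2 z^{2} + \frac{1}{-2 + z} = \frac{1}{-2 + z} + 2 z^{2}$)
$c{\left(s \right)} = \frac{191}{6}$ ($c{\left(s \right)} = \frac{1 - 4 \left(-4\right)^{2} + 2 \left(-4\right)^{3}}{-2 - 4} = \frac{1 - 64 + 2 \left(-64\right)}{-6} = - \frac{1 - 64 - 128}{6} = \left(- \frac{1}{6}\right) \left(-191\right) = \frac{191}{6}$)
$c{\left(-6 \right)} + 24 \left(5 + 5 t{\left(3,-5 \right)}\right) = \frac{191}{6} + 24 \left(5 + 5 \left(-4 + \frac{7}{4 \left(-5\right)}\right)\right) = \frac{191}{6} + 24 \left(5 + 5 \left(-4 + \frac{7}{4} \left(- \frac{1}{5}\right)\right)\right) = \frac{191}{6} + 24 \left(5 + 5 \left(-4 - \frac{7}{20}\right)\right) = \frac{191}{6} + 24 \left(5 + 5 \left(- \frac{87}{20}\right)\right) = \frac{191}{6} + 24 \left(5 - \frac{87}{4}\right) = \frac{191}{6} + 24 \left(- \frac{67}{4}\right) = \frac{191}{6} - 402 = - \frac{2221}{6}$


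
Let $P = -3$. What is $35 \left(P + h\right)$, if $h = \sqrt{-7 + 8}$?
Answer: $-70$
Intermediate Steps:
$h = 1$ ($h = \sqrt{1} = 1$)
$35 \left(P + h\right) = 35 \left(-3 + 1\right) = 35 \left(-2\right) = -70$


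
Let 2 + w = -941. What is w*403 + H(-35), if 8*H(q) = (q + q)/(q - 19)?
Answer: -82086229/216 ≈ -3.8003e+5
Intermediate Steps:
w = -943 (w = -2 - 941 = -943)
H(q) = q/(4*(-19 + q)) (H(q) = ((q + q)/(q - 19))/8 = ((2*q)/(-19 + q))/8 = (2*q/(-19 + q))/8 = q/(4*(-19 + q)))
w*403 + H(-35) = -943*403 + (1/4)*(-35)/(-19 - 35) = -380029 + (1/4)*(-35)/(-54) = -380029 + (1/4)*(-35)*(-1/54) = -380029 + 35/216 = -82086229/216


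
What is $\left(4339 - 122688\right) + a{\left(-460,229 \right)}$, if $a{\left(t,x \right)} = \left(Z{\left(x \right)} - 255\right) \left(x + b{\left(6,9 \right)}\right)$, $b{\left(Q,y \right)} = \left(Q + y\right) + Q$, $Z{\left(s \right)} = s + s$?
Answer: $-67599$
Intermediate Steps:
$Z{\left(s \right)} = 2 s$
$b{\left(Q,y \right)} = y + 2 Q$
$a{\left(t,x \right)} = \left(-255 + 2 x\right) \left(21 + x\right)$ ($a{\left(t,x \right)} = \left(2 x - 255\right) \left(x + \left(9 + 2 \cdot 6\right)\right) = \left(-255 + 2 x\right) \left(x + \left(9 + 12\right)\right) = \left(-255 + 2 x\right) \left(x + 21\right) = \left(-255 + 2 x\right) \left(21 + x\right)$)
$\left(4339 - 122688\right) + a{\left(-460,229 \right)} = \left(4339 - 122688\right) - \left(54132 - 104882\right) = -118349 - -50750 = -118349 + 50750 = -67599$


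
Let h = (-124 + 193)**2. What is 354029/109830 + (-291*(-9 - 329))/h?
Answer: 1387576801/58100070 ≈ 23.883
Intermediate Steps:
h = 4761 (h = 69**2 = 4761)
354029/109830 + (-291*(-9 - 329))/h = 354029/109830 - 291*(-9 - 329)/4761 = 354029*(1/109830) - 291*(-338)*(1/4761) = 354029/109830 + 98358*(1/4761) = 354029/109830 + 32786/1587 = 1387576801/58100070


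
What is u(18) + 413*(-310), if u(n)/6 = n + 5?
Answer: -127892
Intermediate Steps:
u(n) = 30 + 6*n (u(n) = 6*(n + 5) = 6*(5 + n) = 30 + 6*n)
u(18) + 413*(-310) = (30 + 6*18) + 413*(-310) = (30 + 108) - 128030 = 138 - 128030 = -127892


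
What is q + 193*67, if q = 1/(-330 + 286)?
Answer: 568963/44 ≈ 12931.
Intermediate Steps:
q = -1/44 (q = 1/(-44) = -1/44 ≈ -0.022727)
q + 193*67 = -1/44 + 193*67 = -1/44 + 12931 = 568963/44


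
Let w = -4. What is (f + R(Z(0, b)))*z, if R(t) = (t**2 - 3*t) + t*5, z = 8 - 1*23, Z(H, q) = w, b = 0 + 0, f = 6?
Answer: -210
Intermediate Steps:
b = 0
Z(H, q) = -4
z = -15 (z = 8 - 23 = -15)
R(t) = t**2 + 2*t (R(t) = (t**2 - 3*t) + 5*t = t**2 + 2*t)
(f + R(Z(0, b)))*z = (6 - 4*(2 - 4))*(-15) = (6 - 4*(-2))*(-15) = (6 + 8)*(-15) = 14*(-15) = -210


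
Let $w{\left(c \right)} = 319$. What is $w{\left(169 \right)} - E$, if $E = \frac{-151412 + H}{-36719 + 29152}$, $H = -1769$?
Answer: $\frac{322956}{1081} \approx 298.76$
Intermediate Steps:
$E = \frac{21883}{1081}$ ($E = \frac{-151412 - 1769}{-36719 + 29152} = - \frac{153181}{-7567} = \left(-153181\right) \left(- \frac{1}{7567}\right) = \frac{21883}{1081} \approx 20.243$)
$w{\left(169 \right)} - E = 319 - \frac{21883}{1081} = \frac{322956}{1081}$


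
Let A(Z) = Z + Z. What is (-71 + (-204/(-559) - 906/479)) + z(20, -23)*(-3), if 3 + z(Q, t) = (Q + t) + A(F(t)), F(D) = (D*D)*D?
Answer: 19532488451/267761 ≈ 72948.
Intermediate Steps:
F(D) = D³ (F(D) = D²*D = D³)
A(Z) = 2*Z
z(Q, t) = -3 + Q + t + 2*t³ (z(Q, t) = -3 + ((Q + t) + 2*t³) = -3 + (Q + t + 2*t³) = -3 + Q + t + 2*t³)
(-71 + (-204/(-559) - 906/479)) + z(20, -23)*(-3) = (-71 + (-204/(-559) - 906/479)) + (-3 + 20 - 23 + 2*(-23)³)*(-3) = (-71 + (-204*(-1/559) - 906*1/479)) + (-3 + 20 - 23 + 2*(-12167))*(-3) = (-71 + (204/559 - 906/479)) + (-3 + 20 - 23 - 24334)*(-3) = (-71 - 408738/267761) - 24340*(-3) = -19419769/267761 + 73020 = 19532488451/267761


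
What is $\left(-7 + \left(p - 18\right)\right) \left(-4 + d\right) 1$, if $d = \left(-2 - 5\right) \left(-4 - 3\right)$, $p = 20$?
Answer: $-225$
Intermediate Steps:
$d = 49$ ($d = \left(-7\right) \left(-7\right) = 49$)
$\left(-7 + \left(p - 18\right)\right) \left(-4 + d\right) 1 = \left(-7 + \left(20 - 18\right)\right) \left(-4 + 49\right) 1 = \left(-7 + 2\right) 45 \cdot 1 = \left(-5\right) 45 = -225$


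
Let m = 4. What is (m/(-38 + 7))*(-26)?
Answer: 104/31 ≈ 3.3548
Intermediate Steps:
(m/(-38 + 7))*(-26) = (4/(-38 + 7))*(-26) = (4/(-31))*(-26) = -1/31*4*(-26) = -4/31*(-26) = 104/31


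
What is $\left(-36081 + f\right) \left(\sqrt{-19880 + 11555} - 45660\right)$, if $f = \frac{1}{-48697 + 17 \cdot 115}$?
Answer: $\frac{38502751691490}{23371} - \frac{25297471545 i \sqrt{37}}{46742} \approx 1.6475 \cdot 10^{9} - 3.2921 \cdot 10^{6} i$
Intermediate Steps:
$f = - \frac{1}{46742}$ ($f = \frac{1}{-48697 + 1955} = \frac{1}{-46742} = - \frac{1}{46742} \approx -2.1394 \cdot 10^{-5}$)
$\left(-36081 + f\right) \left(\sqrt{-19880 + 11555} - 45660\right) = \left(-36081 - \frac{1}{46742}\right) \left(\sqrt{-19880 + 11555} - 45660\right) = - \frac{1686498103 \left(\sqrt{-8325} - 45660\right)}{46742} = - \frac{1686498103 \left(15 i \sqrt{37} - 45660\right)}{46742} = - \frac{1686498103 \left(-45660 + 15 i \sqrt{37}\right)}{46742} = \frac{38502751691490}{23371} - \frac{25297471545 i \sqrt{37}}{46742}$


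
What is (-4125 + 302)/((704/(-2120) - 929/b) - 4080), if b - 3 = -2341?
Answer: 2368616110/2527805159 ≈ 0.93703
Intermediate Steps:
b = -2338 (b = 3 - 2341 = -2338)
(-4125 + 302)/((704/(-2120) - 929/b) - 4080) = (-4125 + 302)/((704/(-2120) - 929/(-2338)) - 4080) = -3823/((704*(-1/2120) - 929*(-1/2338)) - 4080) = -3823/((-88/265 + 929/2338) - 4080) = -3823/(40441/619570 - 4080) = -3823/(-2527805159/619570) = -3823*(-619570/2527805159) = 2368616110/2527805159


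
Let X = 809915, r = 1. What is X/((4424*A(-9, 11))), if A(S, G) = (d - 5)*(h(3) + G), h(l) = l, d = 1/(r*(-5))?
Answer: -4049575/1610336 ≈ -2.5147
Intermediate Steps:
d = -⅕ (d = 1/(1*(-5)) = 1/(-5) = -⅕ ≈ -0.20000)
A(S, G) = -78/5 - 26*G/5 (A(S, G) = (-⅕ - 5)*(3 + G) = -26*(3 + G)/5 = -78/5 - 26*G/5)
X/((4424*A(-9, 11))) = 809915/((4424*(-78/5 - 26/5*11))) = 809915/((4424*(-78/5 - 286/5))) = 809915/((4424*(-364/5))) = 809915/(-1610336/5) = 809915*(-5/1610336) = -4049575/1610336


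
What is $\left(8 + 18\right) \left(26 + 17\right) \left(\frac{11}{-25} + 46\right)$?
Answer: $\frac{1273402}{25} \approx 50936.0$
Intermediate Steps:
$\left(8 + 18\right) \left(26 + 17\right) \left(\frac{11}{-25} + 46\right) = 26 \cdot 43 \left(11 \left(- \frac{1}{25}\right) + 46\right) = 1118 \left(- \frac{11}{25} + 46\right) = 1118 \cdot \frac{1139}{25} = \frac{1273402}{25}$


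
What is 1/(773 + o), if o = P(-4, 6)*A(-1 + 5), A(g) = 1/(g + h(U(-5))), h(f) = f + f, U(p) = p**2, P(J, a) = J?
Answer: 27/20869 ≈ 0.0012938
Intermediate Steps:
h(f) = 2*f
A(g) = 1/(50 + g) (A(g) = 1/(g + 2*(-5)**2) = 1/(g + 2*25) = 1/(g + 50) = 1/(50 + g))
o = -2/27 (o = -4/(50 + (-1 + 5)) = -4/(50 + 4) = -4/54 = -4*1/54 = -2/27 ≈ -0.074074)
1/(773 + o) = 1/(773 - 2/27) = 1/(20869/27) = 27/20869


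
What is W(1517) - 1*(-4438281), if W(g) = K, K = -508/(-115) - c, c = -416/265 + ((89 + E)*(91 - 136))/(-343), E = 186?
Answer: 9278540775516/2090585 ≈ 4.4382e+6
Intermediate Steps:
c = 3136687/90895 (c = -416/265 + ((89 + 186)*(91 - 136))/(-343) = -416*1/265 + (275*(-45))*(-1/343) = -416/265 - 12375*(-1/343) = -416/265 + 12375/343 = 3136687/90895 ≈ 34.509)
K = -62908869/2090585 (K = -508/(-115) - 1*3136687/90895 = -508*(-1/115) - 3136687/90895 = 508/115 - 3136687/90895 = -62908869/2090585 ≈ -30.092)
W(g) = -62908869/2090585
W(1517) - 1*(-4438281) = -62908869/2090585 - 1*(-4438281) = -62908869/2090585 + 4438281 = 9278540775516/2090585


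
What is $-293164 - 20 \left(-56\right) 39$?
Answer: $-249484$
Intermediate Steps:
$-293164 - 20 \left(-56\right) 39 = -293164 - \left(-1120\right) 39 = -293164 - -43680 = -293164 + 43680 = -249484$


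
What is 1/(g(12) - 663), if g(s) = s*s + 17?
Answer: -1/502 ≈ -0.0019920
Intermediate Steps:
g(s) = 17 + s² (g(s) = s² + 17 = 17 + s²)
1/(g(12) - 663) = 1/((17 + 12²) - 663) = 1/((17 + 144) - 663) = 1/(161 - 663) = 1/(-502) = -1/502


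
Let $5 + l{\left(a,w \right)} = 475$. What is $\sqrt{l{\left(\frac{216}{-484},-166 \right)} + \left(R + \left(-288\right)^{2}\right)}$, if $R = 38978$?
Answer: $2 \sqrt{30598} \approx 349.85$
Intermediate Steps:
$l{\left(a,w \right)} = 470$ ($l{\left(a,w \right)} = -5 + 475 = 470$)
$\sqrt{l{\left(\frac{216}{-484},-166 \right)} + \left(R + \left(-288\right)^{2}\right)} = \sqrt{470 + \left(38978 + \left(-288\right)^{2}\right)} = \sqrt{470 + \left(38978 + 82944\right)} = \sqrt{470 + 121922} = \sqrt{122392} = 2 \sqrt{30598}$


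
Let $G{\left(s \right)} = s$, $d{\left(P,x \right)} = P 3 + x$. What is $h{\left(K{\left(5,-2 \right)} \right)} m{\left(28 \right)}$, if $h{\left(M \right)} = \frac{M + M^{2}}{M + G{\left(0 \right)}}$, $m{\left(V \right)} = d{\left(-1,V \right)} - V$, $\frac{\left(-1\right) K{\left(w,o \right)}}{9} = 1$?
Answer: $24$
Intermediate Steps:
$K{\left(w,o \right)} = -9$ ($K{\left(w,o \right)} = \left(-9\right) 1 = -9$)
$d{\left(P,x \right)} = x + 3 P$ ($d{\left(P,x \right)} = 3 P + x = x + 3 P$)
$m{\left(V \right)} = -3$ ($m{\left(V \right)} = \left(V + 3 \left(-1\right)\right) - V = \left(V - 3\right) - V = \left(-3 + V\right) - V = -3$)
$h{\left(M \right)} = \frac{M + M^{2}}{M}$ ($h{\left(M \right)} = \frac{M + M^{2}}{M + 0} = \frac{M + M^{2}}{M}$)
$h{\left(K{\left(5,-2 \right)} \right)} m{\left(28 \right)} = \left(1 - 9\right) \left(-3\right) = \left(-8\right) \left(-3\right) = 24$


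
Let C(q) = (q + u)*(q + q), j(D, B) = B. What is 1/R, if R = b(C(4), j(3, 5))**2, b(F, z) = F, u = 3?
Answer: 1/3136 ≈ 0.00031888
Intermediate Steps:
C(q) = 2*q*(3 + q) (C(q) = (q + 3)*(q + q) = (3 + q)*(2*q) = 2*q*(3 + q))
R = 3136 (R = (2*4*(3 + 4))**2 = (2*4*7)**2 = 56**2 = 3136)
1/R = 1/3136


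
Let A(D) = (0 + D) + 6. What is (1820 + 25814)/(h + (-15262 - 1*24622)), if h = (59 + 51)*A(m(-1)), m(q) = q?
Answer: -13817/19667 ≈ -0.70255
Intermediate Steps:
A(D) = 6 + D (A(D) = D + 6 = 6 + D)
h = 550 (h = (59 + 51)*(6 - 1) = 110*5 = 550)
(1820 + 25814)/(h + (-15262 - 1*24622)) = (1820 + 25814)/(550 + (-15262 - 1*24622)) = 27634/(550 + (-15262 - 24622)) = 27634/(550 - 39884) = 27634/(-39334) = 27634*(-1/39334) = -13817/19667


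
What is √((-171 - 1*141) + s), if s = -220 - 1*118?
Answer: 5*I*√26 ≈ 25.495*I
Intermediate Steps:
s = -338 (s = -220 - 118 = -338)
√((-171 - 1*141) + s) = √((-171 - 1*141) - 338) = √((-171 - 141) - 338) = √(-312 - 338) = √(-650) = 5*I*√26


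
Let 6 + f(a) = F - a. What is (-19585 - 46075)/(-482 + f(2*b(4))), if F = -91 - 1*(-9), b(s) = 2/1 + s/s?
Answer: 16415/144 ≈ 113.99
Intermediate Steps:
b(s) = 3 (b(s) = 2*1 + 1 = 2 + 1 = 3)
F = -82 (F = -91 + 9 = -82)
f(a) = -88 - a (f(a) = -6 + (-82 - a) = -88 - a)
(-19585 - 46075)/(-482 + f(2*b(4))) = (-19585 - 46075)/(-482 + (-88 - 2*3)) = -65660/(-482 + (-88 - 1*6)) = -65660/(-482 + (-88 - 6)) = -65660/(-482 - 94) = -65660/(-576) = -65660*(-1/576) = 16415/144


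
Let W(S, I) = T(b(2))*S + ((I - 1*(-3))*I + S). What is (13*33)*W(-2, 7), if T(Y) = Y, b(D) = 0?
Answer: 29172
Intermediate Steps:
W(S, I) = S + I*(3 + I) (W(S, I) = 0*S + ((I - 1*(-3))*I + S) = 0 + ((I + 3)*I + S) = 0 + ((3 + I)*I + S) = 0 + (I*(3 + I) + S) = 0 + (S + I*(3 + I)) = S + I*(3 + I))
(13*33)*W(-2, 7) = (13*33)*(-2 + 7**2 + 3*7) = 429*(-2 + 49 + 21) = 429*68 = 29172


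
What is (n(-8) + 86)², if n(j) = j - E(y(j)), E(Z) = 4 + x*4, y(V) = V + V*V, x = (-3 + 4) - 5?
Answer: 8100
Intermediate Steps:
x = -4 (x = 1 - 5 = -4)
y(V) = V + V²
E(Z) = -12 (E(Z) = 4 - 4*4 = 4 - 16 = -12)
n(j) = 12 + j (n(j) = j - 1*(-12) = j + 12 = 12 + j)
(n(-8) + 86)² = ((12 - 8) + 86)² = (4 + 86)² = 90² = 8100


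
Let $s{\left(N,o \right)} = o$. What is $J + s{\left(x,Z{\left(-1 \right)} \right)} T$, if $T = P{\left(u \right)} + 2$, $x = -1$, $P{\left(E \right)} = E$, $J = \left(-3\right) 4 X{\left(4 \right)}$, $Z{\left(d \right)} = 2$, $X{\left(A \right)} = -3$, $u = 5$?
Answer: $50$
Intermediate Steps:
$J = 36$ ($J = \left(-3\right) 4 \left(-3\right) = \left(-12\right) \left(-3\right) = 36$)
$T = 7$ ($T = 5 + 2 = 7$)
$J + s{\left(x,Z{\left(-1 \right)} \right)} T = 36 + 2 \cdot 7 = 36 + 14 = 50$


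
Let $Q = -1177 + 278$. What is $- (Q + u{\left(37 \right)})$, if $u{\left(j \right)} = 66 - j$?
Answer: $870$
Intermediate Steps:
$Q = -899$
$- (Q + u{\left(37 \right)}) = - (-899 + \left(66 - 37\right)) = - (-899 + 29) = \left(-1\right) \left(-870\right) = 870$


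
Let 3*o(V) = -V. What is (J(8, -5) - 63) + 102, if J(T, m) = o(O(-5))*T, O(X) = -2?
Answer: 133/3 ≈ 44.333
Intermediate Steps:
o(V) = -V/3 (o(V) = (-V)/3 = -V/3)
J(T, m) = 2*T/3 (J(T, m) = (-1/3*(-2))*T = 2*T/3)
(J(8, -5) - 63) + 102 = ((2/3)*8 - 63) + 102 = (16/3 - 63) + 102 = -173/3 + 102 = 133/3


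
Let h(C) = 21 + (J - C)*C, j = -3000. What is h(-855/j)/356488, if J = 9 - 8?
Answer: 848151/14259520000 ≈ 5.9480e-5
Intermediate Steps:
J = 1
h(C) = 21 + C*(1 - C) (h(C) = 21 + (1 - C)*C = 21 + C*(1 - C))
h(-855/j)/356488 = (21 - 855/(-3000) - (-855/(-3000))**2)/356488 = (21 - 855*(-1/3000) - (-855*(-1/3000))**2)*(1/356488) = (21 + 57/200 - (57/200)**2)*(1/356488) = (21 + 57/200 - 1*3249/40000)*(1/356488) = (21 + 57/200 - 3249/40000)*(1/356488) = (848151/40000)*(1/356488) = 848151/14259520000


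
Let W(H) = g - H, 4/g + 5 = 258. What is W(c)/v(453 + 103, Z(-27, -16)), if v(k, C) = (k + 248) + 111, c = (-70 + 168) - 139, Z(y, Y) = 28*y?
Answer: 3459/77165 ≈ 0.044826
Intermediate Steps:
g = 4/253 (g = 4/(-5 + 258) = 4/253 ≈ 0.015810)
c = -41 (c = 98 - 139 = -41)
W(H) = 4/253 - H
v(k, C) = 359 + k (v(k, C) = (248 + k) + 111 = 359 + k)
W(c)/v(453 + 103, Z(-27, -16)) = (4/253 - 1*(-41))/(359 + (453 + 103)) = (4/253 + 41)/(359 + 556) = (10377/253)/915 = (10377/253)*(1/915) = 3459/77165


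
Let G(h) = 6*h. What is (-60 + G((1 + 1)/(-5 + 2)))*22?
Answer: -1408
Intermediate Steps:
(-60 + G((1 + 1)/(-5 + 2)))*22 = (-60 + 6*((1 + 1)/(-5 + 2)))*22 = (-60 + 6*(2/(-3)))*22 = (-60 + 6*(2*(-⅓)))*22 = (-60 + 6*(-⅔))*22 = (-60 - 4)*22 = -64*22 = -1408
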